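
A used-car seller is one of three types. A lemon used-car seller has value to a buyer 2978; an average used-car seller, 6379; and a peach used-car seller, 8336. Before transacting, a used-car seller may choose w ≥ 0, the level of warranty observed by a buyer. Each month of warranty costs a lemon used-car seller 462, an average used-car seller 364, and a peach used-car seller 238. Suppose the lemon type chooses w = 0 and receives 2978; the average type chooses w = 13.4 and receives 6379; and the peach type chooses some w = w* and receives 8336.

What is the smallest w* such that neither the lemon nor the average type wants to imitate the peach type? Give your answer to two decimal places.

18.78

Lemon type (on-path payoff 2978) won't mimic when 2978 ≥ 8336 − 462·w*, i.e. w* ≥ 11.60.
Average type (on-path payoff 6379 − 364×13.4 = 1501.4) won't mimic when 1501.4 ≥ 8336 − 364·w*, i.e. w* ≥ 18.78.
Both must hold, so w* = max(11.60, 18.78) = 18.78. The average type's constraint binds.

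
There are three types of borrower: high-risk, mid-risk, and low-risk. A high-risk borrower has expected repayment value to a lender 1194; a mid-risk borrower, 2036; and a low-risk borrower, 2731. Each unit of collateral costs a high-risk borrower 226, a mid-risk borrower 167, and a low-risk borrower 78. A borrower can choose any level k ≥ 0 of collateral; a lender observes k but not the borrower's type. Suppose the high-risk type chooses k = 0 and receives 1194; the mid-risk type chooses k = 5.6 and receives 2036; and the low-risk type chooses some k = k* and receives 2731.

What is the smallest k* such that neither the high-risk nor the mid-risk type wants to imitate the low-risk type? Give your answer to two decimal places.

9.76

High-risk type (on-path payoff 1194) won't mimic when 1194 ≥ 2731 − 226·k*, i.e. k* ≥ 6.80.
Mid-risk type (on-path payoff 2036 − 167×5.6 = 1100.8) won't mimic when 1100.8 ≥ 2731 − 167·k*, i.e. k* ≥ 9.76.
Both must hold, so k* = max(6.80, 9.76) = 9.76. The mid-risk type's constraint binds.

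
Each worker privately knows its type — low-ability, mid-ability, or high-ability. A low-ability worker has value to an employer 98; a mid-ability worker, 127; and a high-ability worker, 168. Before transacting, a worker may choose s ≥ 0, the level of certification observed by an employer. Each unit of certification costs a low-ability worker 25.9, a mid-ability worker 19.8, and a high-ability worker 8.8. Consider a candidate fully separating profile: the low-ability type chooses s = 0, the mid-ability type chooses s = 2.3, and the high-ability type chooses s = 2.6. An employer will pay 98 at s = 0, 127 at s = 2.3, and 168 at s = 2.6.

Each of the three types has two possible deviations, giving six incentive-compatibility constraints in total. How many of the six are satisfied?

High-ability (own payoff 168 − 8.8×2.6 = 145.12): to s=0 gives 98 → no gain ✓; to s=2.3 gives 127 − 8.8×2.3 = 106.76 → no gain ✓.
Low-ability (own payoff 98): to s=2.3 gives 127 − 25.9×2.3 = 67.43 → no gain ✓; to s=2.6 gives 168 − 25.9×2.6 = 100.66 → profitable ✗.
Mid-ability (own payoff 127 − 19.8×2.3 = 81.46): to s=0 gives 98 → profitable ✗; to s=2.6 gives 168 − 19.8×2.6 = 116.52 → profitable ✗.
3 of the 6 constraints hold; not an equilibrium.

3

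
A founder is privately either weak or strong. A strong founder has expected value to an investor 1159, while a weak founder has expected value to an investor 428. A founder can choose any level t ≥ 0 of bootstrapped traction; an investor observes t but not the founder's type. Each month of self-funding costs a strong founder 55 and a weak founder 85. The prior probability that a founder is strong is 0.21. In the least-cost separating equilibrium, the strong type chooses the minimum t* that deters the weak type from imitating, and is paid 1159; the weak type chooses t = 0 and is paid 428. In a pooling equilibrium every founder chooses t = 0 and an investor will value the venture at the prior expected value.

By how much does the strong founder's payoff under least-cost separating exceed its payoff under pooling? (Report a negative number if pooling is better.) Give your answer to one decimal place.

Least-cost separating signal: t* solves 428 = 1159 − 85·t*, so t* = (1159 − 428)/85 = 8.6.
Strong type's separating payoff: 1159 − 55 × t* = 1159 − 55 × (1159 − 428)/85 = 1159 − 40205/85 = 686.
Pooling payoff: 0.21 × 1159 + 0.79 × 428 = 581.51.
Difference: 686 − 581.51 = 104.49, i.e. 104.5 to one decimal place.
The strong type prefers to separate.

104.5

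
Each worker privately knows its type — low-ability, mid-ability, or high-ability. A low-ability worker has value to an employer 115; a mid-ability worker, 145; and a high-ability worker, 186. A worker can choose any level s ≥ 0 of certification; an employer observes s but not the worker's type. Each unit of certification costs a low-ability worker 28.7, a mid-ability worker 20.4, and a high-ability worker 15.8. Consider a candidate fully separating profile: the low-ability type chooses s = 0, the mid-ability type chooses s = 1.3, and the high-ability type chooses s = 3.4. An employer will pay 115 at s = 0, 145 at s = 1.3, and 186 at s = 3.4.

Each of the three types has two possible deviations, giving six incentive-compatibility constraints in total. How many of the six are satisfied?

Low-ability (own payoff 115): to s=1.3 gives 145 − 28.7×1.3 = 107.69 → no gain ✓; to s=3.4 gives 186 − 28.7×3.4 = 88.42 → no gain ✓.
Mid-ability (own payoff 145 − 20.4×1.3 = 118.48): to s=0 gives 115 → no gain ✓; to s=3.4 gives 186 − 20.4×3.4 = 116.64 → no gain ✓.
High-ability (own payoff 186 − 15.8×3.4 = 132.28): to s=0 gives 115 → no gain ✓; to s=1.3 gives 145 − 15.8×1.3 = 124.46 → no gain ✓.
6 of the 6 constraints hold; this profile is a separating equilibrium.

6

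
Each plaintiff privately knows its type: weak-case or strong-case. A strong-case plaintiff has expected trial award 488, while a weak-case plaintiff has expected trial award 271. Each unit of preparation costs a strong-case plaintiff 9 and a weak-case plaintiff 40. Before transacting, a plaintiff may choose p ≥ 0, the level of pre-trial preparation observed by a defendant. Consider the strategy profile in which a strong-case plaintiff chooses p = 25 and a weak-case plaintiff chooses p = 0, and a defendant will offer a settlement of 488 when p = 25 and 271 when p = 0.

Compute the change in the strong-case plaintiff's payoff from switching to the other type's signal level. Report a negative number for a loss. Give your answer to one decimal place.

Playing p = 25 the strong-case plaintiff receives 488 − 9 × 25 = 263.
Deviating to p = 0 yields 271 instead.
Gain from deviating: 271 − 263 = 8.0.
The gain is positive, so the strong-case type's incentive-compatibility constraint is violated — this profile is not a separating equilibrium.

8.0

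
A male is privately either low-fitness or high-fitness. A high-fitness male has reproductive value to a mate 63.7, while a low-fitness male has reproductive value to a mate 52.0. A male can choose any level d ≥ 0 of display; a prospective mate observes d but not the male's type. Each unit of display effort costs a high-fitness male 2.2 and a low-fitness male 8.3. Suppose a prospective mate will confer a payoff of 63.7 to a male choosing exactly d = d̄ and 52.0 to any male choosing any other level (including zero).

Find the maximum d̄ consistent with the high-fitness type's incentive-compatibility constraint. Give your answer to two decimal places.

Choosing d̄ yields the high-fitness type 63.7 − 2.2·d̄; choosing zero yields 52.0.
The high-fitness type is indifferent at 63.7 − 2.2·d̄ = 52.0, i.e. d̄ = (63.7 − 52.0) / 2.2 ≈ 5.32.
For any d̄ above 5.32 the high-fitness type would rather pool at zero, so separation collapses.

5.32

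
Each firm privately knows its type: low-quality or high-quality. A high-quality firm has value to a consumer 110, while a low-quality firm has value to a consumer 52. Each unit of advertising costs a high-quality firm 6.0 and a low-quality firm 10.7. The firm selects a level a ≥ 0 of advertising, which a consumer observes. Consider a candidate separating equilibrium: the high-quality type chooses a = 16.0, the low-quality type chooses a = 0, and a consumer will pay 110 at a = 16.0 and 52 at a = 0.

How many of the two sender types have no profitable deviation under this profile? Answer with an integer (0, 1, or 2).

High-quality type: signal → 110 − 6.0 × 16.0 = 14; deviate to 0 → 52. IC fails (14 < 52).
Low-quality type: stay at 0 → 52; mimic → 110 − 10.7 × 16.0 = -61.2. IC holds (52 ≥ -61.2).
1 of 2 constraints hold, so this profile is not an equilibrium.

1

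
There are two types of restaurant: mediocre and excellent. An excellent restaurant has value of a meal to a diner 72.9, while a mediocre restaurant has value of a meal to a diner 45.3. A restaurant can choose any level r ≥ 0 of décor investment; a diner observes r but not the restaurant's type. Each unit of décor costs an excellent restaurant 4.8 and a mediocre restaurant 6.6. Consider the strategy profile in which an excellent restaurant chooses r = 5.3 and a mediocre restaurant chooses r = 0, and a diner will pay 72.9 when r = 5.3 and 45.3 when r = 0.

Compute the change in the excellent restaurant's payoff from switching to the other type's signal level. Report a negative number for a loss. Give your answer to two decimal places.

-2.16

Playing r = 5.3 the excellent restaurant receives 72.9 − 4.8 × 5.3 = 47.46.
Deviating to r = 0 yields 45.3 instead.
Gain from deviating: 45.3 − 47.46 = -2.16.
The gain is negative, so the excellent type's incentive-compatibility constraint is satisfied.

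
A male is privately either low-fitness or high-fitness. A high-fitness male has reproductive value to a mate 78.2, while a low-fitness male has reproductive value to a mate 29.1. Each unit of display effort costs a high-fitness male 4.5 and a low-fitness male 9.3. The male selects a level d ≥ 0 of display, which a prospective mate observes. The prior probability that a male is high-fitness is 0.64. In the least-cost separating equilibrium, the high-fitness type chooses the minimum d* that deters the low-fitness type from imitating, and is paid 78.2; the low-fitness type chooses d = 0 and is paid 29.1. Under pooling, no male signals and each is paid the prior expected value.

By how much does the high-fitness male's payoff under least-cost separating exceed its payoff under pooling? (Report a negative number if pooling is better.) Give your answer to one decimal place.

Least-cost separating signal: d* solves 29.1 = 78.2 − 9.3·d*, so d* = (78.2 − 29.1)/9.3 ≈ 5.2796.
High-fitness type's separating payoff: 78.2 − 4.5 × d* = 78.2 − 4.5 × (78.2 − 29.1)/9.3 = 78.2 − 220.95/9.3 ≈ 54.442.
Pooling payoff: 0.64 × 78.2 + 0.36 × 29.1 = 60.524.
Difference: 54.442 − 60.524 = -6.082, i.e. -6.1 to one decimal place.
The high-fitness type would prefer the pooling outcome.

-6.1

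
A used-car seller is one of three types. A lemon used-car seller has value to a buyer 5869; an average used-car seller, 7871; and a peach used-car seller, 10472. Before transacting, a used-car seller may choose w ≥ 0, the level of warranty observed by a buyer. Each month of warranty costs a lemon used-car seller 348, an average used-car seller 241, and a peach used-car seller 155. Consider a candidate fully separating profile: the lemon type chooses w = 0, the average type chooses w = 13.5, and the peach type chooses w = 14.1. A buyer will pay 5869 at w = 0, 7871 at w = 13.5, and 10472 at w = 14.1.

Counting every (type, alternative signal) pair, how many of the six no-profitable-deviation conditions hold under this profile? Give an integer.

4

Average (own payoff 7871 − 241×13.5 = 4617.5): to w=0 gives 5869 → profitable ✗; to w=14.1 gives 10472 − 241×14.1 = 7073.9 → profitable ✗.
Lemon (own payoff 5869): to w=13.5 gives 7871 − 348×13.5 = 3173 → no gain ✓; to w=14.1 gives 10472 − 348×14.1 = 5565.2 → no gain ✓.
Peach (own payoff 10472 − 155×14.1 = 8286.5): to w=0 gives 5869 → no gain ✓; to w=13.5 gives 7871 − 155×13.5 = 5778.5 → no gain ✓.
4 of the 6 constraints hold; not an equilibrium.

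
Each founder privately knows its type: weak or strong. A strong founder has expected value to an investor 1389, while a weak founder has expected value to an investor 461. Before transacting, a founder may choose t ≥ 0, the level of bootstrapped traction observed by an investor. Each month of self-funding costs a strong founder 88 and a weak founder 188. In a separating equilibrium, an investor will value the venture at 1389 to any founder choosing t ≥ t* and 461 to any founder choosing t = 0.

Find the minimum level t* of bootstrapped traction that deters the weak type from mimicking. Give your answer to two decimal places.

A weak founder choosing t = 0 receives 461.
Imitating at t* instead would pay 1389 at cost 188·t*, netting 1389 − 188·t*.
Indifference: 461 = 1389 − 188·t*, so t* = (1389 − 461) / 188 ≈ 4.94.
At t* the weak type's incentive constraint just binds; the strong type strictly prefers t* since its per-unit cost is lower.

4.94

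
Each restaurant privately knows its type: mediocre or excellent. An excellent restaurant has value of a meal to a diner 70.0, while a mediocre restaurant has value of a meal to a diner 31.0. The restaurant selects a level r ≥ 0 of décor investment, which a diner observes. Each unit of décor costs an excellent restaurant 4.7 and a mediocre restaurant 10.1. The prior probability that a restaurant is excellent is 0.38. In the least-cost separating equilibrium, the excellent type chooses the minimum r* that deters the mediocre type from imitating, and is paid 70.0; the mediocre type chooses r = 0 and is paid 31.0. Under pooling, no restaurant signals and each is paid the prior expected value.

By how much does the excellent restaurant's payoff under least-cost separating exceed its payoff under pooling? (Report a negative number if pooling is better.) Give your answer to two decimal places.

Least-cost separating signal: r* solves 31.0 = 70.0 − 10.1·r*, so r* = (70.0 − 31.0)/10.1 ≈ 3.8614.
Excellent type's separating payoff: 70.0 − 4.7 × r* = 70.0 − 4.7 × (70.0 − 31.0)/10.1 = 70.0 − 183.3/10.1 ≈ 51.8515.
Pooling payoff: 0.38 × 70.0 + 0.62 × 31.0 = 45.82.
Difference: 51.8515 − 45.82 = 6.0315, i.e. 6.03 to two decimal places.
The excellent type prefers to separate.

6.03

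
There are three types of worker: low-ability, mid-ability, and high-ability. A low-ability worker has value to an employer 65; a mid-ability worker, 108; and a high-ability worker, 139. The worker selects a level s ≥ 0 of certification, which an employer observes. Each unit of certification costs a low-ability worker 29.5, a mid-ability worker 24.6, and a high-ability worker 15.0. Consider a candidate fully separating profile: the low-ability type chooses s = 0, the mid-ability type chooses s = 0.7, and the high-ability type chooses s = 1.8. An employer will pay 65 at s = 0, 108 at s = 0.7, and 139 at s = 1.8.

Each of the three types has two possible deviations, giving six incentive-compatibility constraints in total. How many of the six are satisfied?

3

High-ability (own payoff 139 − 15.0×1.8 = 112): to s=0 gives 65 → no gain ✓; to s=0.7 gives 108 − 15.0×0.7 = 97.5 → no gain ✓.
Low-ability (own payoff 65): to s=0.7 gives 108 − 29.5×0.7 = 87.35 → profitable ✗; to s=1.8 gives 139 − 29.5×1.8 = 85.9 → profitable ✗.
Mid-ability (own payoff 108 − 24.6×0.7 = 90.78): to s=0 gives 65 → no gain ✓; to s=1.8 gives 139 − 24.6×1.8 = 94.72 → profitable ✗.
3 of the 6 constraints hold; not an equilibrium.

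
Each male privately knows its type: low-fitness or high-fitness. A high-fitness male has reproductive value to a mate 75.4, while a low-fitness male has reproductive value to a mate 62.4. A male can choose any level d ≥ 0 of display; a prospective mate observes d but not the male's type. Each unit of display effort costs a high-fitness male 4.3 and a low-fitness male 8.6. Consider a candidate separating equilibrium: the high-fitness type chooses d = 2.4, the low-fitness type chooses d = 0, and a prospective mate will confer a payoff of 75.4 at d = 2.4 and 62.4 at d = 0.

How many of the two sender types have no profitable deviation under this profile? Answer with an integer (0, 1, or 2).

High-fitness type: signal → 75.4 − 4.3 × 2.4 = 65.08; deviate to 0 → 62.4. IC holds (65.08 ≥ 62.4).
Low-fitness type: stay at 0 → 62.4; mimic → 75.4 − 8.6 × 2.4 = 54.76. IC holds (62.4 ≥ 54.76).
2 of 2 constraints hold, so this is a separating equilibrium.

2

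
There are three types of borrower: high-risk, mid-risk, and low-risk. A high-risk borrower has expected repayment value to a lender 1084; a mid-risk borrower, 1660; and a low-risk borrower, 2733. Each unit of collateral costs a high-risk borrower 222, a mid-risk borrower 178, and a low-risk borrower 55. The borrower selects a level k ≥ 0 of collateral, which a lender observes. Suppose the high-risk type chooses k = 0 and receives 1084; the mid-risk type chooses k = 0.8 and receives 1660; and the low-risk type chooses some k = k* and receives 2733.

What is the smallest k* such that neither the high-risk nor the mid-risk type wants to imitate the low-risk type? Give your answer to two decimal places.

7.43

High-risk type (on-path payoff 1084) won't mimic when 1084 ≥ 2733 − 222·k*, i.e. k* ≥ 7.43.
Mid-risk type (on-path payoff 1660 − 178×0.8 = 1517.6) won't mimic when 1517.6 ≥ 2733 − 178·k*, i.e. k* ≥ 6.83.
Both must hold, so k* = max(7.43, 6.83) = 7.43. The high-risk type's constraint binds.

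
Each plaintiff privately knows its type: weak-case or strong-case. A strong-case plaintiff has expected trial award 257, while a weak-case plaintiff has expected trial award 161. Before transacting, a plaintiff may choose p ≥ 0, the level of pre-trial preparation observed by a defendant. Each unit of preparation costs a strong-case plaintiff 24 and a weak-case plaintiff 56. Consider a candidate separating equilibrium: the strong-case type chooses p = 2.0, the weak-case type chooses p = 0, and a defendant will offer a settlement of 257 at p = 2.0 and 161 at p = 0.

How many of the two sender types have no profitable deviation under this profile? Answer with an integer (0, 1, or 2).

2

Weak-case type: stay at 0 → 161; mimic → 257 − 56 × 2.0 = 145. IC holds (161 ≥ 145).
Strong-case type: signal → 257 − 24 × 2.0 = 209; deviate to 0 → 161. IC holds (209 ≥ 161).
2 of 2 constraints hold, so this is a separating equilibrium.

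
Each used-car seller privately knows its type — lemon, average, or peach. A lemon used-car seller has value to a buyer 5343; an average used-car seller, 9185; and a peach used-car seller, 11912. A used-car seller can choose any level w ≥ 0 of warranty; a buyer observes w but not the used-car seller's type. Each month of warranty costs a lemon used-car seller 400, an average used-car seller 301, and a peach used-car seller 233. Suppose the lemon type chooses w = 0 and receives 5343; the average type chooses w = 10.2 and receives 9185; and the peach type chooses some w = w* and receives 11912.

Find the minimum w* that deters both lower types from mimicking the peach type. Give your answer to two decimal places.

19.26

Lemon type (on-path payoff 5343) won't mimic when 5343 ≥ 11912 − 400·w*, i.e. w* ≥ 16.42.
Average type (on-path payoff 9185 − 301×10.2 = 6114.8) won't mimic when 6114.8 ≥ 11912 − 301·w*, i.e. w* ≥ 19.26.
Both must hold, so w* = max(16.42, 19.26) = 19.26. The average type's constraint binds.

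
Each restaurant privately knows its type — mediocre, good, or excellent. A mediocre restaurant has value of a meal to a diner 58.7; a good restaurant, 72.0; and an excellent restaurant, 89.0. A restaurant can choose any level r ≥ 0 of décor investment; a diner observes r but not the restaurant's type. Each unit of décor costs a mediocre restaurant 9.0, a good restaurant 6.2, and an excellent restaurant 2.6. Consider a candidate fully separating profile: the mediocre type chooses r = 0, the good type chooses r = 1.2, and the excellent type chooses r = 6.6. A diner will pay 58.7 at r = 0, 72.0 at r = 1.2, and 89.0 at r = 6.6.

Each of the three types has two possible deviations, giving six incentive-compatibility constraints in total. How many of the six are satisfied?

Excellent (own payoff 89.0 − 2.6×6.6 = 71.84): to r=0 gives 58.7 → no gain ✓; to r=1.2 gives 72.0 − 2.6×1.2 = 68.88 → no gain ✓.
Good (own payoff 72.0 − 6.2×1.2 = 64.56): to r=0 gives 58.7 → no gain ✓; to r=6.6 gives 89.0 − 6.2×6.6 = 48.08 → no gain ✓.
Mediocre (own payoff 58.7): to r=1.2 gives 72.0 − 9.0×1.2 = 61.2 → profitable ✗; to r=6.6 gives 89.0 − 9.0×6.6 = 29.6 → no gain ✓.
5 of the 6 constraints hold; not an equilibrium.

5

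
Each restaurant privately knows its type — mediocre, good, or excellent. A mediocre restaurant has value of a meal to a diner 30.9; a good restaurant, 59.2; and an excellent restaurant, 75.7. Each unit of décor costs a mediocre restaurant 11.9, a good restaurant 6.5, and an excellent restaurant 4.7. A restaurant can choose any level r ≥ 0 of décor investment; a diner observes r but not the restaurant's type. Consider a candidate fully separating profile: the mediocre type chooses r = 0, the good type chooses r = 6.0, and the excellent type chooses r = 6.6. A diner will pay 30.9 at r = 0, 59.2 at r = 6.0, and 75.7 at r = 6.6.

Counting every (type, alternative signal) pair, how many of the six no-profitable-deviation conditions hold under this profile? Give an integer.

4

Excellent (own payoff 75.7 − 4.7×6.6 = 44.68): to r=0 gives 30.9 → no gain ✓; to r=6.0 gives 59.2 − 4.7×6.0 = 31 → no gain ✓.
Mediocre (own payoff 30.9): to r=6.0 gives 59.2 − 11.9×6.0 = -12.2 → no gain ✓; to r=6.6 gives 75.7 − 11.9×6.6 = -2.84 → no gain ✓.
Good (own payoff 59.2 − 6.5×6.0 = 20.2): to r=0 gives 30.9 → profitable ✗; to r=6.6 gives 75.7 − 6.5×6.6 = 32.8 → profitable ✗.
4 of the 6 constraints hold; not an equilibrium.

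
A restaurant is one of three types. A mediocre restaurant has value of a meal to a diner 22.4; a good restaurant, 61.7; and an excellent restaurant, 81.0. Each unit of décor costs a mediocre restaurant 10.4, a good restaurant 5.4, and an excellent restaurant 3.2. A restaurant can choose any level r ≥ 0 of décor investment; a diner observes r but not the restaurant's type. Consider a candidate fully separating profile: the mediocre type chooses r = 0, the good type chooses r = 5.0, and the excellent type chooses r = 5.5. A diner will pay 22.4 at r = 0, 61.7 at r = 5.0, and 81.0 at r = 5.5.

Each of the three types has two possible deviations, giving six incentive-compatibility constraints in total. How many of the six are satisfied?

4

Mediocre (own payoff 22.4): to r=5.0 gives 61.7 − 10.4×5.0 = 9.7 → no gain ✓; to r=5.5 gives 81.0 − 10.4×5.5 = 23.8 → profitable ✗.
Excellent (own payoff 81.0 − 3.2×5.5 = 63.4): to r=0 gives 22.4 → no gain ✓; to r=5.0 gives 61.7 − 3.2×5.0 = 45.7 → no gain ✓.
Good (own payoff 61.7 − 5.4×5.0 = 34.7): to r=0 gives 22.4 → no gain ✓; to r=5.5 gives 81.0 − 5.4×5.5 = 51.3 → profitable ✗.
4 of the 6 constraints hold; not an equilibrium.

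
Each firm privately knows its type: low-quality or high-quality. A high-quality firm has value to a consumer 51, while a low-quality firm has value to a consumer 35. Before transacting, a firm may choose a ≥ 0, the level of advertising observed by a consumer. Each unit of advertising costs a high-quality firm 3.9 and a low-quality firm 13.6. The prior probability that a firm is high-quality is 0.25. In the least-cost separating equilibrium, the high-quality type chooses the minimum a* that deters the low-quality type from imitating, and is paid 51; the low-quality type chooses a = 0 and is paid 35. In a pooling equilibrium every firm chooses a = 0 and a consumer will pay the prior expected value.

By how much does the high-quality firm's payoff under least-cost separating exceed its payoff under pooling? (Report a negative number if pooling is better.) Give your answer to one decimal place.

Least-cost separating signal: a* solves 35 = 51 − 13.6·a*, so a* = (51 − 35)/13.6 ≈ 1.1765.
High-quality type's separating payoff: 51 − 3.9 × a* = 51 − 3.9 × (51 − 35)/13.6 = 51 − 62.4/13.6 ≈ 46.412.
Pooling payoff: 0.25 × 51 + 0.75 × 35 = 39.
Difference: 46.412 − 39 = 7.412, i.e. 7.4 to one decimal place.
The high-quality type prefers to separate.

7.4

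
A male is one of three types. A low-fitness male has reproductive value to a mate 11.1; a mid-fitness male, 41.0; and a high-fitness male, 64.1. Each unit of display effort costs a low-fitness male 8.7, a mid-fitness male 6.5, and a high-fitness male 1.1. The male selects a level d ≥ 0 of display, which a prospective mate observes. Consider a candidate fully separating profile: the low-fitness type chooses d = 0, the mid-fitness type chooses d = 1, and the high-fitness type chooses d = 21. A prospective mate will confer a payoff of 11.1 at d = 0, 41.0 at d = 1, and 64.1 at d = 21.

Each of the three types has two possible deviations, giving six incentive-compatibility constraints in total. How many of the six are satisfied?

High-fitness (own payoff 64.1 − 1.1×21 = 41): to d=0 gives 11.1 → no gain ✓; to d=1 gives 41.0 − 1.1×1 = 39.9 → no gain ✓.
Low-fitness (own payoff 11.1): to d=1 gives 41.0 − 8.7×1 = 32.3 → profitable ✗; to d=21 gives 64.1 − 8.7×21 = -118.6 → no gain ✓.
Mid-fitness (own payoff 41.0 − 6.5×1 = 34.5): to d=0 gives 11.1 → no gain ✓; to d=21 gives 64.1 − 6.5×21 = -72.4 → no gain ✓.
5 of the 6 constraints hold; not an equilibrium.

5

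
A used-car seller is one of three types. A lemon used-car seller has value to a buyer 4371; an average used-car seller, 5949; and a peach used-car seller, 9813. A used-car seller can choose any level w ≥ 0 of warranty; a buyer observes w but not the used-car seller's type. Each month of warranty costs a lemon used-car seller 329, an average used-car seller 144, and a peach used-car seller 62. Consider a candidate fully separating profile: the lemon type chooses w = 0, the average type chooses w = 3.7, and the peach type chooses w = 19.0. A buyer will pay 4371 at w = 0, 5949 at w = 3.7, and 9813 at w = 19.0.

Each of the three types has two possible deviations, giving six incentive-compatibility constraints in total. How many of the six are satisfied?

4

Peach (own payoff 9813 − 62×19.0 = 8635): to w=0 gives 4371 → no gain ✓; to w=3.7 gives 5949 − 62×3.7 = 5719.6 → no gain ✓.
Lemon (own payoff 4371): to w=3.7 gives 5949 − 329×3.7 = 4731.7 → profitable ✗; to w=19.0 gives 9813 − 329×19.0 = 3562 → no gain ✓.
Average (own payoff 5949 − 144×3.7 = 5416.2): to w=0 gives 4371 → no gain ✓; to w=19.0 gives 9813 − 144×19.0 = 7077 → profitable ✗.
4 of the 6 constraints hold; not an equilibrium.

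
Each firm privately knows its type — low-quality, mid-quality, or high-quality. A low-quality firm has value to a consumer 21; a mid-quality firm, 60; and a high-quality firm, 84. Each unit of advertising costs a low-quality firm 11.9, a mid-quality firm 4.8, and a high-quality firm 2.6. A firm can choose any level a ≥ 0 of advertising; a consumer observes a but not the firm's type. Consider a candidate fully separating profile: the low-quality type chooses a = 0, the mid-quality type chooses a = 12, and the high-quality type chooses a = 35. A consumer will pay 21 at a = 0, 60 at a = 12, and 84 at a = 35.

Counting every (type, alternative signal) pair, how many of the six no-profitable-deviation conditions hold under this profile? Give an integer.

3

Mid-quality (own payoff 60 − 4.8×12 = 2.4): to a=0 gives 21 → profitable ✗; to a=35 gives 84 − 4.8×35 = -84 → no gain ✓.
Low-quality (own payoff 21): to a=12 gives 60 − 11.9×12 = -82.8 → no gain ✓; to a=35 gives 84 − 11.9×35 = -332.5 → no gain ✓.
High-quality (own payoff 84 − 2.6×35 = -7): to a=0 gives 21 → profitable ✗; to a=12 gives 60 − 2.6×12 = 28.8 → profitable ✗.
3 of the 6 constraints hold; not an equilibrium.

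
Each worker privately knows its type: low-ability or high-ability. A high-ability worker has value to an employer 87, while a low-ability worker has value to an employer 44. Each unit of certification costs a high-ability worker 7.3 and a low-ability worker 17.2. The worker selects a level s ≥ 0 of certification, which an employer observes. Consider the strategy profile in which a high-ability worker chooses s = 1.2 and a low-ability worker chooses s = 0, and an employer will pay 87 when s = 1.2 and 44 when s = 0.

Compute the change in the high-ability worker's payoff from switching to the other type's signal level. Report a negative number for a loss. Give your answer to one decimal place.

-34.2

Playing s = 1.2 the high-ability worker receives 87 − 7.3 × 1.2 = 78.24.
Deviating to s = 0 yields 44 instead.
Gain from deviating: 44 − 78.24 = -34.24, i.e. -34.2 to one decimal place.
The gain is negative, so the high-ability type's incentive-compatibility constraint is satisfied.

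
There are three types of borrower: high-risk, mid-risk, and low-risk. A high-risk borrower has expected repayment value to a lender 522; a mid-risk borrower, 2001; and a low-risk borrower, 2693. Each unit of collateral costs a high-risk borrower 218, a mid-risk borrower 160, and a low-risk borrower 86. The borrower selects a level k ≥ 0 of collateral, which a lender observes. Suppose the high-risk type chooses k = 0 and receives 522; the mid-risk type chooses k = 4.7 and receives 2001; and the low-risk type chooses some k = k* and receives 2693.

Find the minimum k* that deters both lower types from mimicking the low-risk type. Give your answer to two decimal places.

9.96

High-risk type (on-path payoff 522) won't mimic when 522 ≥ 2693 − 218·k*, i.e. k* ≥ 9.96.
Mid-risk type (on-path payoff 2001 − 160×4.7 = 1249) won't mimic when 1249 ≥ 2693 − 160·k*, i.e. k* ≥ 9.03.
Both must hold, so k* = max(9.96, 9.03) = 9.96. The high-risk type's constraint binds.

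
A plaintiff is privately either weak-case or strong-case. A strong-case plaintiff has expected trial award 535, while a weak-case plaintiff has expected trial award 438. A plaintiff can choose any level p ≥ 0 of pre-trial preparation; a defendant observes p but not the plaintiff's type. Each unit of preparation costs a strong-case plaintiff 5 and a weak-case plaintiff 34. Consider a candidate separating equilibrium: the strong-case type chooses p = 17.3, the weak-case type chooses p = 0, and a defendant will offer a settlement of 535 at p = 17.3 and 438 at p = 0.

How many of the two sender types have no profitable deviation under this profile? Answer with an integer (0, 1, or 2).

2

Strong-case type: signal → 535 − 5 × 17.3 = 448.5; deviate to 0 → 438. IC holds (448.5 ≥ 438).
Weak-case type: stay at 0 → 438; mimic → 535 − 34 × 17.3 = -53.2. IC holds (438 ≥ -53.2).
2 of 2 constraints hold, so this is a separating equilibrium.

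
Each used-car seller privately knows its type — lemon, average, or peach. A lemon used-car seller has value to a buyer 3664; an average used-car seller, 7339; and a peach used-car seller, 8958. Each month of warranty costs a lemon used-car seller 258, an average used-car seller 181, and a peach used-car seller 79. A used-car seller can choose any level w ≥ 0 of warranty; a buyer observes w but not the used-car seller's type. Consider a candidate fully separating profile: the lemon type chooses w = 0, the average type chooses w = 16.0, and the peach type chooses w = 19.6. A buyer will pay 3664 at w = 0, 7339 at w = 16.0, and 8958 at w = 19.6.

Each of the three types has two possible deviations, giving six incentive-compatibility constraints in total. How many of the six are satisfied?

Average (own payoff 7339 − 181×16.0 = 4443): to w=0 gives 3664 → no gain ✓; to w=19.6 gives 8958 − 181×19.6 = 5410.4 → profitable ✗.
Lemon (own payoff 3664): to w=16.0 gives 7339 − 258×16.0 = 3211 → no gain ✓; to w=19.6 gives 8958 − 258×19.6 = 3901.2 → profitable ✗.
Peach (own payoff 8958 − 79×19.6 = 7409.6): to w=0 gives 3664 → no gain ✓; to w=16.0 gives 7339 − 79×16.0 = 6075 → no gain ✓.
4 of the 6 constraints hold; not an equilibrium.

4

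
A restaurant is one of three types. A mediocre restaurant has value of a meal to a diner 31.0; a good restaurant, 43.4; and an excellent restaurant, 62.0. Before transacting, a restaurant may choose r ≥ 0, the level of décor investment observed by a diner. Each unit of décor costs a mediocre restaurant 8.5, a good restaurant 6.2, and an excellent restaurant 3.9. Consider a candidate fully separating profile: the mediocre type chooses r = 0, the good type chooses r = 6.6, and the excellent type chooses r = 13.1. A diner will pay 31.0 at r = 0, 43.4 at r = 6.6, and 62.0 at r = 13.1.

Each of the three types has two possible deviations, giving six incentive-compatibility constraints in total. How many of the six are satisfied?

3

Mediocre (own payoff 31.0): to r=6.6 gives 43.4 − 8.5×6.6 = -12.7 → no gain ✓; to r=13.1 gives 62.0 − 8.5×13.1 = -49.35 → no gain ✓.
Excellent (own payoff 62.0 − 3.9×13.1 = 10.91): to r=0 gives 31.0 → profitable ✗; to r=6.6 gives 43.4 − 3.9×6.6 = 17.66 → profitable ✗.
Good (own payoff 43.4 − 6.2×6.6 = 2.48): to r=0 gives 31.0 → profitable ✗; to r=13.1 gives 62.0 − 6.2×13.1 = -19.22 → no gain ✓.
3 of the 6 constraints hold; not an equilibrium.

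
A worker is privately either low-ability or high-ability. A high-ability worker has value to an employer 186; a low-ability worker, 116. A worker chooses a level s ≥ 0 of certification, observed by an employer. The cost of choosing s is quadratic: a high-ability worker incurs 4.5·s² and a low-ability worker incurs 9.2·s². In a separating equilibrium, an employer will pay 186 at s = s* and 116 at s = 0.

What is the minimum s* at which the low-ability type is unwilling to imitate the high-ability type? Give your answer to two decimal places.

The low-ability type at s = 0 receives 116; imitating at s* yields 186 − 9.2·s*².
Indifference: 116 = 186 − 9.2·s*², so s*² = (186 − 116) / 9.2 ≈ 7.6087.
s* = √7.6087 ≈ 2.76.

2.76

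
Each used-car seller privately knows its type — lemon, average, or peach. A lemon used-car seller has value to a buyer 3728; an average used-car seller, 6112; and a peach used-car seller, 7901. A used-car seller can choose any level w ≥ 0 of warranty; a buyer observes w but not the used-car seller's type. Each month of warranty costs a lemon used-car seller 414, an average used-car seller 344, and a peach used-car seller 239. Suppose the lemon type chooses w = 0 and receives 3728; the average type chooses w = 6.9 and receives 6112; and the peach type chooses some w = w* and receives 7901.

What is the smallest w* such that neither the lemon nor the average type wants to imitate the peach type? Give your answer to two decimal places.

12.10

Average type (on-path payoff 6112 − 344×6.9 = 3738.4) won't mimic when 3738.4 ≥ 7901 − 344·w*, i.e. w* ≥ 12.10.
Lemon type (on-path payoff 3728) won't mimic when 3728 ≥ 7901 − 414·w*, i.e. w* ≥ 10.08.
Both must hold, so w* = max(10.08, 12.10) = 12.10. The average type's constraint binds.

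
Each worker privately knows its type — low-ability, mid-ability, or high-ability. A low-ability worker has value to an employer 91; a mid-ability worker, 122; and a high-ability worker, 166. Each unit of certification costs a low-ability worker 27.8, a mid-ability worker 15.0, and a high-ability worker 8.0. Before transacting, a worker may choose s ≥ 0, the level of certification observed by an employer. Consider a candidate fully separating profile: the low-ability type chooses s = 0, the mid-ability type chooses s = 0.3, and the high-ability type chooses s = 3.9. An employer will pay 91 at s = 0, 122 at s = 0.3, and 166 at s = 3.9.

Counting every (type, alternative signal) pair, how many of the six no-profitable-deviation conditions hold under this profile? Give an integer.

Low-ability (own payoff 91): to s=0.3 gives 122 − 27.8×0.3 = 113.66 → profitable ✗; to s=3.9 gives 166 − 27.8×3.9 = 57.58 → no gain ✓.
Mid-ability (own payoff 122 − 15.0×0.3 = 117.5): to s=0 gives 91 → no gain ✓; to s=3.9 gives 166 − 15.0×3.9 = 107.5 → no gain ✓.
High-ability (own payoff 166 − 8.0×3.9 = 134.8): to s=0 gives 91 → no gain ✓; to s=0.3 gives 122 − 8.0×0.3 = 119.6 → no gain ✓.
5 of the 6 constraints hold; not an equilibrium.

5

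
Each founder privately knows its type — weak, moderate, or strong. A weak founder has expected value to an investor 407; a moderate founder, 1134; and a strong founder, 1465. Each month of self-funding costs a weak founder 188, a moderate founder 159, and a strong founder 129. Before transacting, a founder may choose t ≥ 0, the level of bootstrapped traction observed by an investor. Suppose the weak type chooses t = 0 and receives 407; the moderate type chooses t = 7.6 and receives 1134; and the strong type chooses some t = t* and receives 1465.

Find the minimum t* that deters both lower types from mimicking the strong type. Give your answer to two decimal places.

Weak type (on-path payoff 407) won't mimic when 407 ≥ 1465 − 188·t*, i.e. t* ≥ 5.63.
Moderate type (on-path payoff 1134 − 159×7.6 = -74.4) won't mimic when -74.4 ≥ 1465 − 159·t*, i.e. t* ≥ 9.68.
Both must hold, so t* = max(5.63, 9.68) = 9.68. The moderate type's constraint binds.

9.68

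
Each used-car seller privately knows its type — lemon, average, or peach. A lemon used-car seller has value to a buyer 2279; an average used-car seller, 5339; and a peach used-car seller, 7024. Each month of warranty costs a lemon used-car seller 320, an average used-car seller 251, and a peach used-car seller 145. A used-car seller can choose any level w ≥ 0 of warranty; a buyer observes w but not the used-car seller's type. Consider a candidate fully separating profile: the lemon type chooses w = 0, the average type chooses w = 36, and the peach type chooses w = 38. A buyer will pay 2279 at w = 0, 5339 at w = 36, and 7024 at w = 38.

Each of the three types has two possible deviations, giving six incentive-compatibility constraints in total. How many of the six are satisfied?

3

Peach (own payoff 7024 − 145×38 = 1514): to w=0 gives 2279 → profitable ✗; to w=36 gives 5339 − 145×36 = 119 → no gain ✓.
Lemon (own payoff 2279): to w=36 gives 5339 − 320×36 = -6181 → no gain ✓; to w=38 gives 7024 − 320×38 = -5136 → no gain ✓.
Average (own payoff 5339 − 251×36 = -3697): to w=0 gives 2279 → profitable ✗; to w=38 gives 7024 − 251×38 = -2514 → profitable ✗.
3 of the 6 constraints hold; not an equilibrium.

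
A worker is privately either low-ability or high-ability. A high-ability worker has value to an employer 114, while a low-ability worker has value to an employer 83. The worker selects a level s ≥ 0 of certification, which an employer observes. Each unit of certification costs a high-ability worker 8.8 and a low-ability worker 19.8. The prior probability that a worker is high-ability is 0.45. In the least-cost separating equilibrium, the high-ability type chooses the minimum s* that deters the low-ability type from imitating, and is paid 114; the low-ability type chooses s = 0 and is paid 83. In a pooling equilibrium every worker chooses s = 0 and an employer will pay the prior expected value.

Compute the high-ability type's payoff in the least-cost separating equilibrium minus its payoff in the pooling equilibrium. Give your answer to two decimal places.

3.27

Least-cost separating signal: s* solves 83 = 114 − 19.8·s*, so s* = (114 − 83)/19.8 ≈ 1.5657.
High-ability type's separating payoff: 114 − 8.8 × s* = 114 − 8.8 × (114 − 83)/19.8 = 114 − 272.8/19.8 ≈ 100.2222.
Pooling payoff: 0.45 × 114 + 0.55 × 83 = 96.95.
Difference: 100.2222 − 96.95 = 3.2722, i.e. 3.27 to two decimal places.
The high-ability type prefers to separate.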